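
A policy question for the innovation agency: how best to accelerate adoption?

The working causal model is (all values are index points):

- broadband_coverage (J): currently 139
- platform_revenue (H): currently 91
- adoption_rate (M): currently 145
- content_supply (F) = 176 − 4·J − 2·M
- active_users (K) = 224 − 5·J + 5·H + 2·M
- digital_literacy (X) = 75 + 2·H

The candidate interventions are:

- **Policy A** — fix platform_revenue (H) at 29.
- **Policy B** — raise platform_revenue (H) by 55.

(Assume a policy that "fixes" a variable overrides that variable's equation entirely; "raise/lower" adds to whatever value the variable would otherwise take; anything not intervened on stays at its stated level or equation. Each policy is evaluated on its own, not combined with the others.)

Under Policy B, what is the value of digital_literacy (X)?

Policy B (H + 55):
  H = 91 + 55 = 146
  X = 75 + 2·146 = 367

367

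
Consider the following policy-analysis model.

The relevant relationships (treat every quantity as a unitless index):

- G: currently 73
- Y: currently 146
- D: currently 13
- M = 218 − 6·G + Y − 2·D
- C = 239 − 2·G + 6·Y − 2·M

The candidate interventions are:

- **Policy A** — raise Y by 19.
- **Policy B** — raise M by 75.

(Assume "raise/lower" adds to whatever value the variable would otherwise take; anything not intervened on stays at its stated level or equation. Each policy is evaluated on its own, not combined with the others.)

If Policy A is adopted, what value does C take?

1245

Policy A (Y + 19):
  G = 73
  Y = 146 + 19 = 165
  D = 13
  M = 218 − 6·73 + 165 − 2·13 = -81
  C = 239 − 2·73 + 6·165 − 2·(-81) = 1245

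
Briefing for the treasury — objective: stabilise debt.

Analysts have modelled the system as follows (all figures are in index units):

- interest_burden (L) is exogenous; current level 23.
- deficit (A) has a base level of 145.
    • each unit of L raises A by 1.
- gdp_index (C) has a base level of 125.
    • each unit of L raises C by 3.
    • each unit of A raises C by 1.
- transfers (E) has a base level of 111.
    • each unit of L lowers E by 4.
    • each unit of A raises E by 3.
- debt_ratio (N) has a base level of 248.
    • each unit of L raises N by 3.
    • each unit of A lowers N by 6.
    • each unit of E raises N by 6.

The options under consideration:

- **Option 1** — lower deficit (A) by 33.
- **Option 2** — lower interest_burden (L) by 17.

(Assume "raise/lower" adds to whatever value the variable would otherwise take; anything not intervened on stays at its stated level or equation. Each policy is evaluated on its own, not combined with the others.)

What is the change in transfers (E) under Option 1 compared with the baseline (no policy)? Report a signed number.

Baseline:
  L = 23
  A = 145 + 23 = 168
  E = 111 − 4·23 + 3·168 = 523
Option 1 (A − 33):
  L = 23
  A = 145 + 23 (−33 from intervention) = 135
  E = 111 − 4·23 + 3·135 = 424
Change in E: 424 − 523 = -99

-99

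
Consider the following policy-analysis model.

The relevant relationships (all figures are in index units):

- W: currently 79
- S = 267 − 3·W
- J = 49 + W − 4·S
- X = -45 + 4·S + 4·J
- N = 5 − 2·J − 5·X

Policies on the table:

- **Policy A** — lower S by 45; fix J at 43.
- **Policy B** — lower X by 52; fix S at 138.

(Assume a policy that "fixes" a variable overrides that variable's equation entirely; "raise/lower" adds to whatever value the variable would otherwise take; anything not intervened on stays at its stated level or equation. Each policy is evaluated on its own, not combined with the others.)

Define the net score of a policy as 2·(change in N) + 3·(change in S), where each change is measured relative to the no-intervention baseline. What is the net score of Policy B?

Baseline:
  W = 79
  S = 267 − 3·79 = 30
  J = 49 + 79 − 4·30 = 8
  X = -45 + 4·30 + 4·8 = 107
  N = 5 − 2·8 − 5·107 = -546
Policy B (X − 52, S := 138):
  W = 79
  S = 138
  J = 49 + 79 − 4·138 = -424
  X = -45 + 4·138 + 4·(-424) (−52 from intervention) = -1241
  N = 5 − 2·(-424) − 5·(-1241) = 7058
ΔN = 7058 − (-546) = 7604; ΔS = 138 − 30 = 108
Score = 2·7604 + 3·108 = 15532

15532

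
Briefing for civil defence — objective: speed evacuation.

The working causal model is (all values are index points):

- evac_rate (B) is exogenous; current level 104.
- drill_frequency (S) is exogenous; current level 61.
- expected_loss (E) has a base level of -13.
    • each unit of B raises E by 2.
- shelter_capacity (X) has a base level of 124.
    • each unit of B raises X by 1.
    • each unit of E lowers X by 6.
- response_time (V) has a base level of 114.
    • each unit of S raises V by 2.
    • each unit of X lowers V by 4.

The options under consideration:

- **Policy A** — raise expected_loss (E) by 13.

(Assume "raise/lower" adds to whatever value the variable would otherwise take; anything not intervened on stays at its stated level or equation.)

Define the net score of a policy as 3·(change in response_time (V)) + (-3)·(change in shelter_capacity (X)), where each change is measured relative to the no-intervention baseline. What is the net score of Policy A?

1170

Baseline:
  B = 104
  S = 61
  E = -13 + 2·104 = 195
  X = 124 + 104 − 6·195 = -942
  V = 114 + 2·61 − 4·(-942) = 4004
Policy A (E + 13):
  B = 104
  S = 61
  E = -13 + 2·104 (+13 from intervention) = 208
  X = 124 + 104 − 6·208 = -1020
  V = 114 + 2·61 − 4·(-1020) = 4316
ΔV = 4316 − 4004 = 312; ΔX = -1020 − (-942) = -78
Score = 3·312 + (-3)·(-78) = 1170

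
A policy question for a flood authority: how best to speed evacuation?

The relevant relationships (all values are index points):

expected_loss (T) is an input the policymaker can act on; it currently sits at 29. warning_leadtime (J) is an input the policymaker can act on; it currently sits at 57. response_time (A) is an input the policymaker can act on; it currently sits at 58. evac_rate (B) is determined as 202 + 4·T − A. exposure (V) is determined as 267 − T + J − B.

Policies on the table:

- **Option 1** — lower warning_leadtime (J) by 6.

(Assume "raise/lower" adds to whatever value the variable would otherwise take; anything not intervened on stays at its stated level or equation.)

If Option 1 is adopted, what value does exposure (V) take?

29

Option 1 (J − 6):
  T = 29
  J = 57 − 6 = 51
  A = 58
  B = 202 + 4·29 − 58 = 260
  V = 267 − 29 + 51 − 260 = 29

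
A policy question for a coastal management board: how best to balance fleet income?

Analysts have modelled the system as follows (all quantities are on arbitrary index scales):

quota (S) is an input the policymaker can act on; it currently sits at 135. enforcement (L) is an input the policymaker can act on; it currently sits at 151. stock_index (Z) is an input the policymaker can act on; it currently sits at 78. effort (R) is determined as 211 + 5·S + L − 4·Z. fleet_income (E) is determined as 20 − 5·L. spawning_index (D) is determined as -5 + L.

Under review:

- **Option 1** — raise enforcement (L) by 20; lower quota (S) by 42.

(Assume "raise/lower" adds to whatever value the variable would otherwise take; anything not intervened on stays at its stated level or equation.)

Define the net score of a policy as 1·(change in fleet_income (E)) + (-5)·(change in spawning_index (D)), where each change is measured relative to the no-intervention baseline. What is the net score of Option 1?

-200

Baseline:
  L = 151
  E = 20 − 5·151 = -735
  D = -5 + 151 = 146
Option 1 (L + 20, S − 42):
  L = 151 + 20 = 171
  E = 20 − 5·171 = -835
  D = -5 + 171 = 166
ΔE = -835 − (-735) = -100; ΔD = 166 − 146 = 20
Score = 1·(-100) + (-5)·20 = -200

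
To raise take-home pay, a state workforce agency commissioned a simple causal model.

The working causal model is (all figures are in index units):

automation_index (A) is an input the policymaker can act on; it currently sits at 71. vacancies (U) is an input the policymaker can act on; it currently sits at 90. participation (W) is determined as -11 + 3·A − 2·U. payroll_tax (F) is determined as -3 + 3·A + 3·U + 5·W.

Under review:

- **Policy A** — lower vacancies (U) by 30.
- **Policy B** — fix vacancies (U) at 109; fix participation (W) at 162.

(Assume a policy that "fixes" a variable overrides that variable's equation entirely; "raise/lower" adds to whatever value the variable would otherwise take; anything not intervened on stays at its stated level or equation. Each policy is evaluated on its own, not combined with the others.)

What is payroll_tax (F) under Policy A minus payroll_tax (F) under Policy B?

-547

Policy A (U − 30):
  A = 71
  U = 90 − 30 = 60
  W = -11 + 3·71 − 2·60 = 82
  F = -3 + 3·71 + 3·60 + 5·82 = 800
Policy B (U := 109, W := 162):
  A = 71
  U = 109
  W = 162
  F = -3 + 3·71 + 3·109 + 5·162 = 1347
F: 800 − 1347 = -547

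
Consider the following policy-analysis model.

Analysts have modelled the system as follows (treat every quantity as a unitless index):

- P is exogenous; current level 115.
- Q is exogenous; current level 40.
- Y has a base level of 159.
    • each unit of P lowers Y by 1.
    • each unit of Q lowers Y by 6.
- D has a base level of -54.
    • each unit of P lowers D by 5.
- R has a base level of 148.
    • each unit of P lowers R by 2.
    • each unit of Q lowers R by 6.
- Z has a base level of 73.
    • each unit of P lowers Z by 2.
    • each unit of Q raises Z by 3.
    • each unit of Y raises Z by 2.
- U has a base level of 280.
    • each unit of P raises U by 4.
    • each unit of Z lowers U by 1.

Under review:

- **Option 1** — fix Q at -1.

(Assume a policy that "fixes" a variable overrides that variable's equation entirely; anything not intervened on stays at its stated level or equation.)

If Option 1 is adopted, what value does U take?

Option 1 (Q := -1):
  P = 115
  Q = -1
  Y = 159 − 115 − 6·(-1) = 50
  Z = 73 − 2·115 + 3·(-1) + 2·50 = -60
  U = 280 + 4·115 − (-60) = 800

800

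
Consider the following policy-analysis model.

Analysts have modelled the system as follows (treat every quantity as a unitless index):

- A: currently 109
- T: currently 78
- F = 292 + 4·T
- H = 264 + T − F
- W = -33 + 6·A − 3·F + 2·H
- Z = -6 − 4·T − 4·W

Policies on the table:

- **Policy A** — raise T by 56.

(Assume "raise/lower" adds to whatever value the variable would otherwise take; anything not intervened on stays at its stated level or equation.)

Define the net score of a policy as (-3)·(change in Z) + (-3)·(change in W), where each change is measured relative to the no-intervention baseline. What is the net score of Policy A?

Baseline:
  A = 109
  T = 78
  F = 292 + 4·78 = 604
  H = 264 + 78 − 604 = -262
  W = -33 + 6·109 − 3·604 + 2·(-262) = -1715
  Z = -6 − 4·78 − 4·(-1715) = 6542
Policy A (T + 56):
  A = 109
  T = 78 + 56 = 134
  F = 292 + 4·134 = 828
  H = 264 + 134 − 828 = -430
  W = -33 + 6·109 − 3·828 + 2·(-430) = -2723
  Z = -6 − 4·134 − 4·(-2723) = 10350
ΔZ = 10350 − 6542 = 3808; ΔW = -2723 − (-1715) = -1008
Score = (-3)·3808 + (-3)·(-1008) = -8400

-8400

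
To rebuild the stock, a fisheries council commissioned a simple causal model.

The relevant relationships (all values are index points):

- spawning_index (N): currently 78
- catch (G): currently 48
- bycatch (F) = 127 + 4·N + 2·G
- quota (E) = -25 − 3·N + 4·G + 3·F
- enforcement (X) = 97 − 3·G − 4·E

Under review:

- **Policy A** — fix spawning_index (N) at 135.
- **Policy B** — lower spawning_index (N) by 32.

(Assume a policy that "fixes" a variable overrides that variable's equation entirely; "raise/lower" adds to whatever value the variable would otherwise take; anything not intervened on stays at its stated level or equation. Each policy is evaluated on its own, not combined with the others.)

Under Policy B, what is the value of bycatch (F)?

407

Policy B (N − 32):
  N = 78 − 32 = 46
  G = 48
  F = 127 + 4·46 + 2·48 = 407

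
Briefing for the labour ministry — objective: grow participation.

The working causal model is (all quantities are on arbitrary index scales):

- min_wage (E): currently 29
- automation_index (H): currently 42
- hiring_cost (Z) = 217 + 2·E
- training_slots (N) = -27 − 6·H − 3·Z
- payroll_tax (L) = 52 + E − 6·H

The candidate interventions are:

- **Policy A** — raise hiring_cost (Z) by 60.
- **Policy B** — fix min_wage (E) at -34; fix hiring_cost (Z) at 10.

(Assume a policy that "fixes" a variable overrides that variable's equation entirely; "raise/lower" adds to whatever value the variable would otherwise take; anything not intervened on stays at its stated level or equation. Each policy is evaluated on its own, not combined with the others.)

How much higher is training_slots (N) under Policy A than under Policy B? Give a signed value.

-975

Policy A (Z + 60):
  E = 29
  H = 42
  Z = 217 + 2·29 (+60 from intervention) = 335
  N = -27 − 6·42 − 3·335 = -1284
Policy B (E := -34, Z := 10):
  E = -34
  H = 42
  Z = 10
  N = -27 − 6·42 − 3·10 = -309
N: -1284 − (-309) = -975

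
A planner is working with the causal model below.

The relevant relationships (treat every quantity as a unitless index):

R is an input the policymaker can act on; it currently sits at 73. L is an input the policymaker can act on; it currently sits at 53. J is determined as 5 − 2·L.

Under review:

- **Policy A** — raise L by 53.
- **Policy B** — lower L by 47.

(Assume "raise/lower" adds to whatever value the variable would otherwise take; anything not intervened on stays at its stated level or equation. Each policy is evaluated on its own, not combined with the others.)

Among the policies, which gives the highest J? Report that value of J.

-7

Policy A (L + 53):
  L = 53 + 53 = 106
  J = 5 − 2·106 = -207
Policy B (L − 47):
  L = 53 − 47 = 6
  J = 5 − 2·6 = -7
Comparing — Policy A: J=-207, Policy B: J=-7. Highest is -7 (Policy B).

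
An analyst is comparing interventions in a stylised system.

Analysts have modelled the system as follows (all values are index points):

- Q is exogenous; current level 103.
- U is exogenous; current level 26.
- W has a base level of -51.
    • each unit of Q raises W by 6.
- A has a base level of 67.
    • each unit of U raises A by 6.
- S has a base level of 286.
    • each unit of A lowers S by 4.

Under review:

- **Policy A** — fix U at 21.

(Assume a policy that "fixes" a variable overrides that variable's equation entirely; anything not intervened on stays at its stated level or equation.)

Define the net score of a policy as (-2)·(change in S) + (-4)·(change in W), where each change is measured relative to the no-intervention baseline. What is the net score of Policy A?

Baseline:
  Q = 103
  U = 26
  W = -51 + 6·103 = 567
  A = 67 + 6·26 = 223
  S = 286 − 4·223 = -606
Policy A (U := 21):
  Q = 103
  U = 21
  W = -51 + 6·103 = 567
  A = 67 + 6·21 = 193
  S = 286 − 4·193 = -486
ΔS = -486 − (-606) = 120; ΔW = 567 − 567 = 0
Score = (-2)·120 + (-4)·0 = -240

-240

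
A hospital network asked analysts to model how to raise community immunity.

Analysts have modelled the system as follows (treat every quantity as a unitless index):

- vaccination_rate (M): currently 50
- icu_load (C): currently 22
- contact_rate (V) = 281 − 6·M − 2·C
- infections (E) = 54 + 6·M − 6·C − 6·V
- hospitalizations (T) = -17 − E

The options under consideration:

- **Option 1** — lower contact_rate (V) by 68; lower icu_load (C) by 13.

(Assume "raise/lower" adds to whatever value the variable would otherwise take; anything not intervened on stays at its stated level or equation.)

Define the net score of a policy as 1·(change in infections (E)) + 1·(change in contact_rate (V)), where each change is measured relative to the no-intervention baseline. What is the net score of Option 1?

Baseline:
  M = 50
  C = 22
  V = 281 − 6·50 − 2·22 = -63
  E = 54 + 6·50 − 6·22 − 6·(-63) = 600
Option 1 (V − 68, C − 13):
  M = 50
  C = 22 − 13 = 9
  V = 281 − 6·50 − 2·9 (−68 from intervention) = -105
  E = 54 + 6·50 − 6·9 − 6·(-105) = 930
ΔE = 930 − 600 = 330; ΔV = -105 − (-63) = -42
Score = 1·330 + 1·(-42) = 288

288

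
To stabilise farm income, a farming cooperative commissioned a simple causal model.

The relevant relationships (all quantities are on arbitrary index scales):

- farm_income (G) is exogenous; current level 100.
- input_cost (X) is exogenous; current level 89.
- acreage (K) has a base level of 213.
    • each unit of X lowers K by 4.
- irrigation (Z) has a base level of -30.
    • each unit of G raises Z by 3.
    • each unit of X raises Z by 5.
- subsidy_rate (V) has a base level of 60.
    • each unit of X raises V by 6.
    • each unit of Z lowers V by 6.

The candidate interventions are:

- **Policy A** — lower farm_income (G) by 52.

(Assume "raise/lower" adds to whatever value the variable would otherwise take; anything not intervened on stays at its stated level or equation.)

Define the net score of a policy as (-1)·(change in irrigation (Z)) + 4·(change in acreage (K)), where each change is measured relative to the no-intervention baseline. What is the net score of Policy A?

Baseline:
  G = 100
  X = 89
  K = 213 − 4·89 = -143
  Z = -30 + 3·100 + 5·89 = 715
Policy A (G − 52):
  G = 100 − 52 = 48
  X = 89
  K = 213 − 4·89 = -143
  Z = -30 + 3·48 + 5·89 = 559
ΔZ = 559 − 715 = -156; ΔK = -143 − (-143) = 0
Score = (-1)·(-156) + 4·0 = 156

156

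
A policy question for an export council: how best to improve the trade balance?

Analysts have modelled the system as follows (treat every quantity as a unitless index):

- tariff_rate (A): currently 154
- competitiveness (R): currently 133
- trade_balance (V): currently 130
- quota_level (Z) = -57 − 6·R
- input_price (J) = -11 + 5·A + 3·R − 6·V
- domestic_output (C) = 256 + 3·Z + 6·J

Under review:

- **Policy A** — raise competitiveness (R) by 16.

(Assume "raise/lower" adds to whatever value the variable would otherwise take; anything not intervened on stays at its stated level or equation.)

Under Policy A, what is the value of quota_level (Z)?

-951

Policy A (R + 16):
  R = 133 + 16 = 149
  Z = -57 − 6·149 = -951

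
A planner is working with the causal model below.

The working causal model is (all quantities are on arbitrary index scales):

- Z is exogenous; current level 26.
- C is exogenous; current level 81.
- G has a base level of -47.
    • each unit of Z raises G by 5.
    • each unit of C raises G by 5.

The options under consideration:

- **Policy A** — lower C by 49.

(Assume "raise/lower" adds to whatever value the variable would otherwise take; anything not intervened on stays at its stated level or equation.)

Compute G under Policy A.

243

Policy A (C − 49):
  Z = 26
  C = 81 − 49 = 32
  G = -47 + 5·26 + 5·32 = 243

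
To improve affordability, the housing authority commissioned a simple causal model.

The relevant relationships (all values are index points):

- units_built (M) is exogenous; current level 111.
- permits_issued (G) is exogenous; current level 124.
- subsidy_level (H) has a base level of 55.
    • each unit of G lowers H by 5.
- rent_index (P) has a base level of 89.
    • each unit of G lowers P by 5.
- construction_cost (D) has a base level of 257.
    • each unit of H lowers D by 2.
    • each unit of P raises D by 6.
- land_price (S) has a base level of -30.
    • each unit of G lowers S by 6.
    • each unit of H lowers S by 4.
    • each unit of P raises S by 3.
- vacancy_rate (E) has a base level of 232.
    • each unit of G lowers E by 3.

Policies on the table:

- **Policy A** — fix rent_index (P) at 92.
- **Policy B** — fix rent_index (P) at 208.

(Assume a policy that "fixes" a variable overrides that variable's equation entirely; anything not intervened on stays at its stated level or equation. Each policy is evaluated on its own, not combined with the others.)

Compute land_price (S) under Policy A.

Policy A (P := 92):
  G = 124
  H = 55 − 5·124 = -565
  P = 92
  S = -30 − 6·124 − 4·(-565) + 3·92 = 1762

1762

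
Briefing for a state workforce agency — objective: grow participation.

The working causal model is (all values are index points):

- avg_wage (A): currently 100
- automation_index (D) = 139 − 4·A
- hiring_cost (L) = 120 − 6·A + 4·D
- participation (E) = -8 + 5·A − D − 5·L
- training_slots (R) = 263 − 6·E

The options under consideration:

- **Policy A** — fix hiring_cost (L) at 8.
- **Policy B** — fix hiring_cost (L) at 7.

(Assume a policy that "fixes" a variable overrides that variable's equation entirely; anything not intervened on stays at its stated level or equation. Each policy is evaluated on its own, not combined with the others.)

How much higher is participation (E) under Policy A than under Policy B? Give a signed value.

Policy A (L := 8):
  A = 100
  D = 139 − 4·100 = -261
  L = 8
  E = -8 + 5·100 − (-261) − 5·8 = 713
Policy B (L := 7):
  A = 100
  D = 139 − 4·100 = -261
  L = 7
  E = -8 + 5·100 − (-261) − 5·7 = 718
E: 713 − 718 = -5

-5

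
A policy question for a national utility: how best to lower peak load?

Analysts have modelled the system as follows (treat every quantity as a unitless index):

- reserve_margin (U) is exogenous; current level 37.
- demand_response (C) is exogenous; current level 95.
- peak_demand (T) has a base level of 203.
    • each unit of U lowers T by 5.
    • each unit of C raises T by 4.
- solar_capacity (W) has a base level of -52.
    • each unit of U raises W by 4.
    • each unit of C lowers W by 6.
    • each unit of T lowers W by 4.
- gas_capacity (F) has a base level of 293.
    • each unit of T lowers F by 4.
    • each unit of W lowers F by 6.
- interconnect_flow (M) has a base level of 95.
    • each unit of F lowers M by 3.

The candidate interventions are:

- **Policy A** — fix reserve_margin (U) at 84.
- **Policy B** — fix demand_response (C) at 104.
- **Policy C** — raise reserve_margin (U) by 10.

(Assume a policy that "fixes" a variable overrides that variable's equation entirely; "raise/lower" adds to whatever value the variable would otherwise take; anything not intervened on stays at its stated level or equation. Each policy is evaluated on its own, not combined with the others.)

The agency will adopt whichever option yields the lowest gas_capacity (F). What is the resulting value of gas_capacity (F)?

Policy A (U := 84):
  U = 84
  C = 95
  T = 203 − 5·84 + 4·95 = 163
  W = -52 + 4·84 − 6·95 − 4·163 = -938
  F = 293 − 4·163 − 6·(-938) = 5269
Policy B (C := 104):
  U = 37
  C = 104
  T = 203 − 5·37 + 4·104 = 434
  W = -52 + 4·37 − 6·104 − 4·434 = -2264
  F = 293 − 4·434 − 6·(-2264) = 12141
Policy C (U + 10):
  U = 37 + 10 = 47
  C = 95
  T = 203 − 5·47 + 4·95 = 348
  W = -52 + 4·47 − 6·95 − 4·348 = -1826
  F = 293 − 4·348 − 6·(-1826) = 9857
Comparing — Policy A: F=5269, Policy B: F=12141, Policy C: F=9857. Lowest is 5269 (Policy A).

5269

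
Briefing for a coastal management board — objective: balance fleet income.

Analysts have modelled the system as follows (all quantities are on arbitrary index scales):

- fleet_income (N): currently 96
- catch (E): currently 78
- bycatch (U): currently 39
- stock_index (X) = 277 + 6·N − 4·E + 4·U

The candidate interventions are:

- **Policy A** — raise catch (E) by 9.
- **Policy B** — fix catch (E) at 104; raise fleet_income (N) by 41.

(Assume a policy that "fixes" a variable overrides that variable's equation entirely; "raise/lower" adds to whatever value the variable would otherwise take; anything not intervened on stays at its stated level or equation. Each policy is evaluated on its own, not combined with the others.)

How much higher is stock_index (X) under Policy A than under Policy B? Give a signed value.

-178

Policy A (E + 9):
  N = 96
  E = 78 + 9 = 87
  U = 39
  X = 277 + 6·96 − 4·87 + 4·39 = 661
Policy B (E := 104, N + 41):
  N = 96 + 41 = 137
  E = 104
  U = 39
  X = 277 + 6·137 − 4·104 + 4·39 = 839
X: 661 − 839 = -178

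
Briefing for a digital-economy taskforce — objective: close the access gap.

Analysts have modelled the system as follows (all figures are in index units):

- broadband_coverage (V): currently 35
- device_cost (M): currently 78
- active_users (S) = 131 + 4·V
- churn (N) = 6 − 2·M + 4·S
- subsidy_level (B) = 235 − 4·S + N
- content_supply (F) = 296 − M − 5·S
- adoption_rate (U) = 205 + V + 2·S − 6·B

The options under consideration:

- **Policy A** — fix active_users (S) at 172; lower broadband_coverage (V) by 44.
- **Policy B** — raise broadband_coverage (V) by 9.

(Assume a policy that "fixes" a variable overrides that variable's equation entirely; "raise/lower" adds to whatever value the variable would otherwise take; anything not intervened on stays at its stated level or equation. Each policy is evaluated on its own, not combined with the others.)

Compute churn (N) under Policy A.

538

Policy A (S := 172, V − 44):
  V = 35 − 44 = -9
  M = 78
  S = 172
  N = 6 − 2·78 + 4·172 = 538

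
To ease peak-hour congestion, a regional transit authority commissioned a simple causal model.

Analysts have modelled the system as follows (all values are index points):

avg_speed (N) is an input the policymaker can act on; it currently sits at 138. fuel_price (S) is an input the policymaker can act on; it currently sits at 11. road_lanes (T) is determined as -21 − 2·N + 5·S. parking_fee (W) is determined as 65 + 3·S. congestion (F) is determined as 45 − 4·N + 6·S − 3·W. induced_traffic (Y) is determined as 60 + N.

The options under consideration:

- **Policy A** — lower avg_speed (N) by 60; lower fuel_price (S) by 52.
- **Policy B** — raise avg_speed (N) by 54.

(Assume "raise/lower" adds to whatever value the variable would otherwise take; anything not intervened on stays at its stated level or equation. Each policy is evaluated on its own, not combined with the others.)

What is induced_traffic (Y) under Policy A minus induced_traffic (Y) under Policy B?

-114

Policy A (N − 60, S − 52):
  N = 138 − 60 = 78
  Y = 60 + 78 = 138
Policy B (N + 54):
  N = 138 + 54 = 192
  Y = 60 + 192 = 252
Y: 138 − 252 = -114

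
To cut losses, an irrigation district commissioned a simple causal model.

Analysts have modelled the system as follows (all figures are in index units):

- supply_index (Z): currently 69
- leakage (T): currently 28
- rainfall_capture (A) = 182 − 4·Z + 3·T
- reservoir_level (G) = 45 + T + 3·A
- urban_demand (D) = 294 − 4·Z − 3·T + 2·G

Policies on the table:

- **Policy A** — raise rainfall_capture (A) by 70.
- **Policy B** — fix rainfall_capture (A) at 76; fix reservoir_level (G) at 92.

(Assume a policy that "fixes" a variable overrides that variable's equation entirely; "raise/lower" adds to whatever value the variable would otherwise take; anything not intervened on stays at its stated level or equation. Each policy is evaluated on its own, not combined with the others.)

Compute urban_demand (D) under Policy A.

Policy A (A + 70):
  Z = 69
  T = 28
  A = 182 − 4·69 + 3·28 (+70 from intervention) = 60
  G = 45 + 28 + 3·60 = 253
  D = 294 − 4·69 − 3·28 + 2·253 = 440

440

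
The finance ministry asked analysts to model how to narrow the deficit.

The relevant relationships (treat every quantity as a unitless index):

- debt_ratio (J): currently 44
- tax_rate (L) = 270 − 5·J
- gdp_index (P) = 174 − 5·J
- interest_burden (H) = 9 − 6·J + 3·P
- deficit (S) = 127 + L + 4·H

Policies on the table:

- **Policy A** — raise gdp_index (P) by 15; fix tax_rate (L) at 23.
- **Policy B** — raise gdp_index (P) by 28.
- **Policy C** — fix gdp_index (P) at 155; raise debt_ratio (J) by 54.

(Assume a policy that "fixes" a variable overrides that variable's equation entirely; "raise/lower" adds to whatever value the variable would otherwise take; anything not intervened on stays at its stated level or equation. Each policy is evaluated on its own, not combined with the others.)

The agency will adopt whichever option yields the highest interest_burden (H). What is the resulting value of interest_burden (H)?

Policy A (P + 15, L := 23):
  J = 44
  P = 174 − 5·44 (+15 from intervention) = -31
  H = 9 − 6·44 + 3·(-31) = -348
Policy B (P + 28):
  J = 44
  P = 174 − 5·44 (+28 from intervention) = -18
  H = 9 − 6·44 + 3·(-18) = -309
Policy C (P := 155, J + 54):
  J = 44 + 54 = 98
  P = 155
  H = 9 − 6·98 + 3·155 = -114
Comparing — Policy A: H=-348, Policy B: H=-309, Policy C: H=-114. Highest is -114 (Policy C).

-114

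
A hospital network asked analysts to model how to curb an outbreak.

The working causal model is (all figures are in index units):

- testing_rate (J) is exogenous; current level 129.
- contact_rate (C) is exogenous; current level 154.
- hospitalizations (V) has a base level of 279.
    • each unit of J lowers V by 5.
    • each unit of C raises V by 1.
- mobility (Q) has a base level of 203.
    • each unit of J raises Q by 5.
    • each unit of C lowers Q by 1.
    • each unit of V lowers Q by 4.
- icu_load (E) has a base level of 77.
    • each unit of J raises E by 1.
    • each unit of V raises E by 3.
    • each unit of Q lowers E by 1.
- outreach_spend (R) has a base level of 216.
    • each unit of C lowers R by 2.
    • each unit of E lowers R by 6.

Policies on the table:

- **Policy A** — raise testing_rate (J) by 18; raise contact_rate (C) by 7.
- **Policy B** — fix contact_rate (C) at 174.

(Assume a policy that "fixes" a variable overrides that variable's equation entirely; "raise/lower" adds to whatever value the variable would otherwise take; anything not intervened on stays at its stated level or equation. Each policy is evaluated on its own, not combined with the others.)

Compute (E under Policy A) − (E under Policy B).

-806

Policy A (J + 18, C + 7):
  J = 129 + 18 = 147
  C = 154 + 7 = 161
  V = 279 − 5·147 + 161 = -295
  Q = 203 + 5·147 − 161 − 4·(-295) = 1957
  E = 77 + 147 + 3·(-295) − 1957 = -2618
Policy B (C := 174):
  J = 129
  C = 174
  V = 279 − 5·129 + 174 = -192
  Q = 203 + 5·129 − 174 − 4·(-192) = 1442
  E = 77 + 129 + 3·(-192) − 1442 = -1812
E: -2618 − (-1812) = -806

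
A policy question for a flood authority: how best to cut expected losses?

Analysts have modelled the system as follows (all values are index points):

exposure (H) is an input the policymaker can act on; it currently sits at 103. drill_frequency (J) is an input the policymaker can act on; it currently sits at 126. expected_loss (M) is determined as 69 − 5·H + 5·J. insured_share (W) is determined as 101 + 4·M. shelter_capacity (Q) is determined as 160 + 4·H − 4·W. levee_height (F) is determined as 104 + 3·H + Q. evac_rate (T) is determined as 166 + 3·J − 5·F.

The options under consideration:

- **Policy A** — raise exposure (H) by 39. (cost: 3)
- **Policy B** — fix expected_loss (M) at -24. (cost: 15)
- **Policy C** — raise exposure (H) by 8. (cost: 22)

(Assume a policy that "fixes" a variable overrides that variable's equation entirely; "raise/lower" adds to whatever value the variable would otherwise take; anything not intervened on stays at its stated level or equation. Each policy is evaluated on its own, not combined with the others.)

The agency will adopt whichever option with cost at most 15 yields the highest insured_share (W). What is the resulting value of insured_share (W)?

57

Policy A (H + 39):
  H = 103 + 39 = 142
  J = 126
  M = 69 − 5·142 + 5·126 = -11
  W = 101 + 4·(-11) = 57
Policy B (M := -24):
  H = 103
  J = 126
  M = -24
  W = 101 + 4·(-24) = 5
Comparing — Policy A: W=57, Policy B: W=5. Highest is 57 (Policy A).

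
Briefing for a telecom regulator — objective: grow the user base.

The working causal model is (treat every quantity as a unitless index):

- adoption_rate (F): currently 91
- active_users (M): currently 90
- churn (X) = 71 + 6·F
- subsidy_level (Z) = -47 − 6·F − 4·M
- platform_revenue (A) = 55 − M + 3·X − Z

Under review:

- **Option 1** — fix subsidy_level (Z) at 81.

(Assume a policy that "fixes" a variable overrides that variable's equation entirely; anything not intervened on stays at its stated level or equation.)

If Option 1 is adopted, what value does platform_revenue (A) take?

Option 1 (Z := 81):
  F = 91
  M = 90
  X = 71 + 6·91 = 617
  Z = 81
  A = 55 − 90 + 3·617 − 81 = 1735

1735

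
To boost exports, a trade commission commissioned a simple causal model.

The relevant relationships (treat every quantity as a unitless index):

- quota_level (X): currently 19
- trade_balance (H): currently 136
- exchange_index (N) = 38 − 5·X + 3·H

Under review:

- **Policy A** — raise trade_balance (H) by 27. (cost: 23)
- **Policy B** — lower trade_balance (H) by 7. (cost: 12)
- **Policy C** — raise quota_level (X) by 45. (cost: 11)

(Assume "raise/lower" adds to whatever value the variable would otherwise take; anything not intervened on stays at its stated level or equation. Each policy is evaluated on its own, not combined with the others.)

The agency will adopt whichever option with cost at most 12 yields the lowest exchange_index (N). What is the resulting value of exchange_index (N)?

126

Policy B (H − 7):
  X = 19
  H = 136 − 7 = 129
  N = 38 − 5·19 + 3·129 = 330
Policy C (X + 45):
  X = 19 + 45 = 64
  H = 136
  N = 38 − 5·64 + 3·136 = 126
Comparing — Policy B: N=330, Policy C: N=126. Lowest is 126 (Policy C).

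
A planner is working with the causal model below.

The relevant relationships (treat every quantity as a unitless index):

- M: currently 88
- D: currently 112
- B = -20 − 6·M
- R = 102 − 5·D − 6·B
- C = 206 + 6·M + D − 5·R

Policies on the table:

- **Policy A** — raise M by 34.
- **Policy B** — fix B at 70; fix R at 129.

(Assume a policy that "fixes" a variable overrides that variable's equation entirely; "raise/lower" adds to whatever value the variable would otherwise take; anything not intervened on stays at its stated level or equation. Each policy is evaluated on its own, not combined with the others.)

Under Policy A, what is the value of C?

Policy A (M + 34):
  M = 88 + 34 = 122
  D = 112
  B = -20 − 6·122 = -752
  R = 102 − 5·112 − 6·(-752) = 4054
  C = 206 + 6·122 + 112 − 5·4054 = -19220

-19220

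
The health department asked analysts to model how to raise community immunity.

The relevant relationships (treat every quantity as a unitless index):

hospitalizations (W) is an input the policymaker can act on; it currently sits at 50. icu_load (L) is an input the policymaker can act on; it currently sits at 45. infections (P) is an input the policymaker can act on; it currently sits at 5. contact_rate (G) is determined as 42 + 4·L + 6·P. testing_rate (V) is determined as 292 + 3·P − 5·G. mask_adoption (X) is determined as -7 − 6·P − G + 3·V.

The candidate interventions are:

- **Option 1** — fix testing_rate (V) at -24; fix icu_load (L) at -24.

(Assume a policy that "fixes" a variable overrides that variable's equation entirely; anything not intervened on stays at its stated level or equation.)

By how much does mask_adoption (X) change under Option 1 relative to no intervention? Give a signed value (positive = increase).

Baseline:
  L = 45
  P = 5
  G = 42 + 4·45 + 6·5 = 252
  V = 292 + 3·5 − 5·252 = -953
  X = -7 − 6·5 − 252 + 3·(-953) = -3148
Option 1 (V := -24, L := -24):
  L = -24
  P = 5
  G = 42 + 4·(-24) + 6·5 = -24
  V = -24
  X = -7 − 6·5 − (-24) + 3·(-24) = -85
Change in X: -85 − (-3148) = 3063

3063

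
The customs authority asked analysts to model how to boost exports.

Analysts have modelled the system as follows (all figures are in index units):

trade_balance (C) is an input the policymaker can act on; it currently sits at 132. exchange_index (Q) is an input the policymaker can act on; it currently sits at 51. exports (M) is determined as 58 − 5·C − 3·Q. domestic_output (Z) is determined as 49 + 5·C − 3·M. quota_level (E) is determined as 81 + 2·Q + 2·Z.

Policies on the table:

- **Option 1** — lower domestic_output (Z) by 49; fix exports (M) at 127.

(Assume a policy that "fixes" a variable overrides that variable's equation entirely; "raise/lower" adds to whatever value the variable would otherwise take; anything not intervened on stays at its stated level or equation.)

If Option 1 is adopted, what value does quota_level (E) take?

741

Option 1 (Z − 49, M := 127):
  C = 132
  Q = 51
  M = 127
  Z = 49 + 5·132 − 3·127 (−49 from intervention) = 279
  E = 81 + 2·51 + 2·279 = 741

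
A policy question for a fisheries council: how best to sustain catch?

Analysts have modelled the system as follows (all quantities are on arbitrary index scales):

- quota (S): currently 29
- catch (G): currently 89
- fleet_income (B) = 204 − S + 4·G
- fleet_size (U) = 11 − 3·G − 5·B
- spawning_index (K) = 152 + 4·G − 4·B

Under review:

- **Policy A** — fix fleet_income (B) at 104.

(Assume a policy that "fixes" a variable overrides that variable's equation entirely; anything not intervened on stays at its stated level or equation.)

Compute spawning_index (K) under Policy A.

Policy A (B := 104):
  S = 29
  G = 89
  B = 104
  K = 152 + 4·89 − 4·104 = 92

92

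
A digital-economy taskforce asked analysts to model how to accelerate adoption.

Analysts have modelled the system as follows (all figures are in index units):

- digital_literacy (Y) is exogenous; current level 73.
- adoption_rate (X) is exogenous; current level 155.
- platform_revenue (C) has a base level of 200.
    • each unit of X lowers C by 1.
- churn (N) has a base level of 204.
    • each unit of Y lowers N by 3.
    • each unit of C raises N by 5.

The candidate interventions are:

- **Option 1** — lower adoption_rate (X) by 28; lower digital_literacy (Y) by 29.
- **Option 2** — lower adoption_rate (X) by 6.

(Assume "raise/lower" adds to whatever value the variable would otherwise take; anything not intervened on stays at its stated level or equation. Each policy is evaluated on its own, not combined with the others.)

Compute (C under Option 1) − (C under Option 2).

Option 1 (X − 28, Y − 29):
  X = 155 − 28 = 127
  C = 200 − 127 = 73
Option 2 (X − 6):
  X = 155 − 6 = 149
  C = 200 − 149 = 51
C: 73 − 51 = 22

22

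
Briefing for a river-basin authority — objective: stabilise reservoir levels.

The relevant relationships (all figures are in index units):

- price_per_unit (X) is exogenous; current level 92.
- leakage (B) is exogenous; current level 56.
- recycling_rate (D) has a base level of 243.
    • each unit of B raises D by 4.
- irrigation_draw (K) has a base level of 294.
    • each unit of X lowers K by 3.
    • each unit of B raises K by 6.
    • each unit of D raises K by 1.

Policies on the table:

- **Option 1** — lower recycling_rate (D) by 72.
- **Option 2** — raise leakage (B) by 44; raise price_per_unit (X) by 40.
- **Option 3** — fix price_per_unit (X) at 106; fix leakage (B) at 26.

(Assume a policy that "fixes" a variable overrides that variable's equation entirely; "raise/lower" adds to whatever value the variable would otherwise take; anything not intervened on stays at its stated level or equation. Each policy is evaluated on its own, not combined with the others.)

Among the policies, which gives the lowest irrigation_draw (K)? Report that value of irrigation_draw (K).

Option 1 (D − 72):
  X = 92
  B = 56
  D = 243 + 4·56 (−72 from intervention) = 395
  K = 294 − 3·92 + 6·56 + 395 = 749
Option 2 (B + 44, X + 40):
  X = 92 + 40 = 132
  B = 56 + 44 = 100
  D = 243 + 4·100 = 643
  K = 294 − 3·132 + 6·100 + 643 = 1141
Option 3 (X := 106, B := 26):
  X = 106
  B = 26
  D = 243 + 4·26 = 347
  K = 294 − 3·106 + 6·26 + 347 = 479
Comparing — Option 1: K=749, Option 2: K=1141, Option 3: K=479. Lowest is 479 (Option 3).

479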